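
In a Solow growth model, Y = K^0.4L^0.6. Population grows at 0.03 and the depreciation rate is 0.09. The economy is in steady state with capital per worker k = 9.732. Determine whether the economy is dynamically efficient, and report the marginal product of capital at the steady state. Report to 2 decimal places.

dynamically inefficient; MPK ≈ 0.10

n + δ = 0.03 + 0.09 = 0.12.
MPK = 0.4·k^(0.4−1) = 0.4·9.732^(-0.6) ≈ 0.1021.
MPK < 0.12, so the economy is dynamically inefficient (over-saving).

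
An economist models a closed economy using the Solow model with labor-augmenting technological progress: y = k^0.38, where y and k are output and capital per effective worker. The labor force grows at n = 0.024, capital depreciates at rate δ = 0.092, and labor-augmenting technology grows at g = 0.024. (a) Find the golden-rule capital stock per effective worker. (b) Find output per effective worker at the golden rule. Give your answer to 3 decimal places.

(a) k_gold ≈ 5.005; (b) y_gold ≈ 1.844

The effective depreciation rate is n + g + δ = 0.024 + 0.024 + 0.092 = 0.14.
Setting f'(k) = n+g+δ gives 0.38·k^(0.38−1) = 0.14, hence k_gold = (0.38/0.14)^(1/0.62) ≈ 5.0055.
y_gold = 5.0055^0.38 ≈ 1.8441.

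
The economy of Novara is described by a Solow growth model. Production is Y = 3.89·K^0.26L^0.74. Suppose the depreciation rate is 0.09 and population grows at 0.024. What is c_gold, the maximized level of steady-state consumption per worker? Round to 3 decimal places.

Capital per worker breaks even when investment replaces (n + δ)·k; here n + δ = 0.114.
Setting f'(k) = n+δ gives 0.26·3.89·k^(0.26−1) = 0.114, hence k_gold = (0.26·3.89/0.114)^(1/0.74) ≈ 19.1032.
y_gold = 3.89·19.1032^0.26 ≈ 8.3760.
c_gold = y_gold − (n+δ)·k_gold = 8.3760 − 0.114·19.1032 ≈ 6.1982.

c_gold ≈ 6.198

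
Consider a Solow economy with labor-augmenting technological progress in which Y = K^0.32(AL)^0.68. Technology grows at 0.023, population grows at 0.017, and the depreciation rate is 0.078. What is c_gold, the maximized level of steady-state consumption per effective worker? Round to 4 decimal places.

n + g + δ = 0.017 + 0.023 + 0.078 = 0.118.
Setting f'(k) = n+g+δ gives 0.32·k^(0.32−1) = 0.118, hence k_gold = (0.32/0.118)^(1/0.68) ≈ 4.3367.
y_gold = 4.3367^0.32 ≈ 1.5992.
c_gold = y_gold − (n+g+δ)·k_gold = 1.5992 − 0.118·4.3367 ≈ 1.0874.

c_gold ≈ 1.0874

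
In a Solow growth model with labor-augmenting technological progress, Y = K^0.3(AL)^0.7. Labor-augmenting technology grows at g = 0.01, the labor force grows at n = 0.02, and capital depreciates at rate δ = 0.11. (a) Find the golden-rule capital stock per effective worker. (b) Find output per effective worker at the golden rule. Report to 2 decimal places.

(a) k_gold ≈ 2.97; (b) y_gold ≈ 1.39

n + g + δ = 0.02 + 0.01 + 0.11 = 0.14.
Setting f'(k) = n+g+δ gives 0.3·k^(0.3−1) = 0.14, hence k_gold = (0.3/0.14)^(1/0.7) ≈ 2.9706.
y_gold = 2.9706^0.3 ≈ 1.3863.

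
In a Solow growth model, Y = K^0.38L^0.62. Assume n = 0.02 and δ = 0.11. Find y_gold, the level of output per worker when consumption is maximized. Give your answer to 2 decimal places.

The effective depreciation rate is n + δ = 0.02 + 0.11 = 0.13.
Setting f'(k) = n+δ gives 0.38·k^(0.38−1) = 0.13, hence k_gold = (0.38/0.13)^(1/0.62) ≈ 5.6410.
Output: y_gold = k_gold^0.38 = 5.6410^0.38 ≈ 1.9298.

y_gold ≈ 1.93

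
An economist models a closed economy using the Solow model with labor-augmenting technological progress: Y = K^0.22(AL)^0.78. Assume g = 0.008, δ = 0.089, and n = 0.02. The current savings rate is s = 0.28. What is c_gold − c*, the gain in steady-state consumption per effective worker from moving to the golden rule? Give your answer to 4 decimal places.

Capital per effective worker breaks even when investment replaces (n + g + δ)·k; here n + g + δ = 0.117.
Current steady state (s = 0.28): k* = (0.28/0.117)^(1/0.78) ≈ 3.0610, y* = 3.0610^0.22 ≈ 1.2791, c* = (1−0.28)·1.2791 ≈ 0.9209.
Setting f'(k) = n+g+δ gives 0.22·k^(0.22−1) = 0.117, hence k_gold = (0.22/0.117)^(1/0.78) ≈ 2.2469.
y_gold = 2.2469^0.22 ≈ 1.1949, c_gold = y_gold − 0.117·k_gold ≈ 0.9321.
Gain: Δc = 0.9321 − 0.9209 ≈ 0.0111.

Δc ≈ 0.0111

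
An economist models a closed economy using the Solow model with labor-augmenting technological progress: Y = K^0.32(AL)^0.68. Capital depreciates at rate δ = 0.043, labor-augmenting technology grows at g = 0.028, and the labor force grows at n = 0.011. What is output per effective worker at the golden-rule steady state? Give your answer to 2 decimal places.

y_gold ≈ 1.90

The effective depreciation rate is n + g + δ = 0.011 + 0.028 + 0.043 = 0.082.
Setting f'(k) = n+g+δ gives 0.32·k^(0.32−1) = 0.082, hence k_gold = (0.32/0.082)^(1/0.68) ≈ 7.4065.
Output: y_gold = k_gold^0.32 = 7.4065^0.32 ≈ 1.8979.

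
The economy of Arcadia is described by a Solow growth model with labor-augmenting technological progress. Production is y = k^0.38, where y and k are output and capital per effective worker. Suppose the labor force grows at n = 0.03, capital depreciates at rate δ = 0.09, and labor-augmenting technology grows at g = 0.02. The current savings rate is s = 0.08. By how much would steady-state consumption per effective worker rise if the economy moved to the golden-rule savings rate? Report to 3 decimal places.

Δc ≈ 0.490

n + g + δ = 0.03 + 0.02 + 0.09 = 0.14.
Current steady state (s = 0.08): k* = (0.08/0.14)^(1/0.62) ≈ 0.4055, y* = 0.4055^0.38 ≈ 0.7096, c* = (1−0.08)·0.7096 ≈ 0.6529.
Golden rule sets MPK = n+g+δ: 0.38·k^(0.38−1) = 0.14, so k_gold = (0.38/0.14)^(1/0.62) ≈ 5.0055.
y_gold = 5.0055^0.38 ≈ 1.8441, c_gold = y_gold − 0.14·k_gold ≈ 1.1434.
Gain: Δc = 1.1434 − 0.6529 ≈ 0.4905.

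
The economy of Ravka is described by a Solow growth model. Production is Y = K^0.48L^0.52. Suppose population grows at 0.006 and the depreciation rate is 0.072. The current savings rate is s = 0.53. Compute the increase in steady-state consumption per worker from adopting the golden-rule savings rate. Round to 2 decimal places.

Δc ≈ 0.03

n + δ = 0.006 + 0.072 = 0.078.
Current steady state (s = 0.53): k* = (0.53/0.078)^(1/0.52) ≈ 39.8427, y* = 39.8427^0.48 ≈ 5.8636, c* = (1−0.53)·5.8636 ≈ 2.7559.
Setting f'(k) = n+δ gives 0.48·k^(0.48−1) = 0.078, hence k_gold = (0.48/0.078)^(1/0.52) ≈ 32.9298.
y_gold = 32.9298^0.48 ≈ 5.3511, c_gold = y_gold − 0.078·k_gold ≈ 2.7826.
Gain: Δc = 2.7826 − 2.7559 ≈ 0.0267.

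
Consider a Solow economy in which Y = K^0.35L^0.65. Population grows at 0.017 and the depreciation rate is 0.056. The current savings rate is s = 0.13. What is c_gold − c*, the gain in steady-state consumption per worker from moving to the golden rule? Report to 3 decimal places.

The effective depreciation rate is n + δ = 0.017 + 0.056 = 0.073.
Current steady state (s = 0.13): k* = (0.13/0.073)^(1/0.65) ≈ 2.4298, y* = 2.4298^0.35 ≈ 1.3644, c* = (1−0.13)·1.3644 ≈ 1.1870.
Maximizing c = f(k) − (n+δ)·k gives f'(k) = n+δ, i.e. 0.35·k^(0.35−1) = 0.073, so k_gold = (0.35/0.073)^(1/0.65) ≈ 11.1507.
y_gold = 11.1507^0.35 ≈ 2.3257, c_gold = y_gold − 0.073·k_gold ≈ 1.5117.
Gain: Δc = 1.5117 − 1.1870 ≈ 0.3247.

Δc ≈ 0.325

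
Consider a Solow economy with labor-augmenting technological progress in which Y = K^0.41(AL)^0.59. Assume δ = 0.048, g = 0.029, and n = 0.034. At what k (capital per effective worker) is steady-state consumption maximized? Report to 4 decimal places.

Break-even investment rate: n + g + δ = 0.034 + 0.029 + 0.048 = 0.111.
Setting f'(k) = n+g+δ gives 0.41·k^(0.41−1) = 0.111, hence k_gold = (0.41/0.111)^(1/0.59) ≈ 9.1579.

k_gold ≈ 9.1579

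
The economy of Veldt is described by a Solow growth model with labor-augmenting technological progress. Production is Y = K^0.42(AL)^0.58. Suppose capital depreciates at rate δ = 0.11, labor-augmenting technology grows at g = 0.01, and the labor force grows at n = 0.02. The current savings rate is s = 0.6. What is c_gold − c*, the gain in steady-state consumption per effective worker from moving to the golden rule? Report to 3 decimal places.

n + g + δ = 0.02 + 0.01 + 0.11 = 0.14.
Current steady state (s = 0.6): k* = (0.6/0.14)^(1/0.58) ≈ 12.2941, y* = 12.2941^0.42 ≈ 2.8686, c* = (1−0.6)·2.8686 ≈ 1.1474.
Maximizing c = f(k) − (n+g+δ)·k gives f'(k) = n+g+δ, i.e. 0.42·k^(0.42−1) = 0.14, so k_gold = (0.42/0.14)^(1/0.58) ≈ 6.6470.
y_gold = 6.6470^0.42 ≈ 2.2157, c_gold = y_gold − 0.14·k_gold ≈ 1.2851.
Gain: Δc = 1.2851 − 1.1474 ≈ 0.1376.

Δc ≈ 0.138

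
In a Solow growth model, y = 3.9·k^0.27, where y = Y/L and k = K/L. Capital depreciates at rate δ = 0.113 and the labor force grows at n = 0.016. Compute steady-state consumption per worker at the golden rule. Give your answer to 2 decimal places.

n + δ = 0.016 + 0.113 = 0.129.
Golden rule sets MPK = n+δ: 0.27·3.9·k^(0.27−1) = 0.129, so k_gold = (0.27·3.9/0.129)^(1/0.73) ≈ 17.7457.
y_gold = 3.9·17.7457^0.27 ≈ 8.4785.
c_gold = y_gold − (n+δ)·k_gold = 8.4785 − 0.129·17.7457 ≈ 6.1893.

c_gold ≈ 6.19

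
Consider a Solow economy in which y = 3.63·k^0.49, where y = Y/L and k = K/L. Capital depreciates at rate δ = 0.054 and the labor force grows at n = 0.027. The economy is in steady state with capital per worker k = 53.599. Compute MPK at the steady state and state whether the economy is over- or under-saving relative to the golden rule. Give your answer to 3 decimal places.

n + δ = 0.027 + 0.054 = 0.081.
MPK = 0.49·3.63·k^(0.49−1) = 0.49·3.63·53.599^(-0.51) ≈ 0.2335.
MPK > 0.081, so the economy is dynamically efficient (under-saving).

under-saving; MPK ≈ 0.233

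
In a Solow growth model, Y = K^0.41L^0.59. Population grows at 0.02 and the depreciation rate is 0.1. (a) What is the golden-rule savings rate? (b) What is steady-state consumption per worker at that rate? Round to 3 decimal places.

(a) s_gold = 0.410; (b) c_gold ≈ 1.386

The effective depreciation rate is n + δ = 0.02 + 0.1 = 0.12.
For Cobb-Douglas, s_gold equals capital's share: s_gold = 0.41.
At the golden rule the marginal product of capital equals n+δ: 0.41·k^(0.41−1) = 0.12. Solving, k_gold = (0.41/0.12)^(1/0.59) ≈ 8.0244.
y_gold = 8.0244^0.41 ≈ 2.3486; c_gold = (1−0.41)·y_gold ≈ 1.3857.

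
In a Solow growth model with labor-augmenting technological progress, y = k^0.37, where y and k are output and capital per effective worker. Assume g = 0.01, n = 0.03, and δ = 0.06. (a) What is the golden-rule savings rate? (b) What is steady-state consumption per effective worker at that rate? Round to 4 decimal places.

Capital per effective worker breaks even when investment replaces (n + g + δ)·k; here n + g + δ = 0.1.
For Cobb-Douglas, s_gold equals capital's share: s_gold = 0.37.
Maximizing c = f(k) − (n+g+δ)·k gives f'(k) = n+g+δ, i.e. 0.37·k^(0.37−1) = 0.1, so k_gold = (0.37/0.1)^(1/0.63) ≈ 7.9782.
y_gold = 7.9782^0.37 ≈ 2.1563; c_gold = (1−0.37)·y_gold ≈ 1.3585.

(a) s_gold = 0.3700; (b) c_gold ≈ 1.3585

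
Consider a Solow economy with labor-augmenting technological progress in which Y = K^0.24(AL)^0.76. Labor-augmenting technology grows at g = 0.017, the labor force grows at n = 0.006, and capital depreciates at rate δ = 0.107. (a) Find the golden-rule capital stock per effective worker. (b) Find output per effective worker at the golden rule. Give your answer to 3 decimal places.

(a) k_gold ≈ 2.241; (b) y_gold ≈ 1.214

Capital per effective worker breaks even when investment replaces (n + g + δ)·k; here n + g + δ = 0.13.
At the golden rule the marginal product of capital equals n+g+δ: 0.24·k^(0.24−1) = 0.13. Solving, k_gold = (0.24/0.13)^(1/0.76) ≈ 2.2405.
y_gold = 2.2405^0.24 ≈ 1.2136.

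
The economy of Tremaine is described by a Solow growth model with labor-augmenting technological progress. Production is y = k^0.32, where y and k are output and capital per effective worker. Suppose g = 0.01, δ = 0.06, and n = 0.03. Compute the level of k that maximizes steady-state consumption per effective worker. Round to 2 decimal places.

Capital per effective worker breaks even when investment replaces (n + g + δ)·k; here n + g + δ = 0.1.
Maximizing c = f(k) − (n+g+δ)·k gives f'(k) = n+g+δ, i.e. 0.32·k^(0.32−1) = 0.1, so k_gold = (0.32/0.1)^(1/0.68) ≈ 5.5318.

k_gold ≈ 5.53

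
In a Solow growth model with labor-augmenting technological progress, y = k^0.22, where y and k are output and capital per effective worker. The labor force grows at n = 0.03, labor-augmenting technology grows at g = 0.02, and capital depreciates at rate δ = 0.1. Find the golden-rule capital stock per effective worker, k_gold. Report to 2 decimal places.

Break-even investment rate: n + g + δ = 0.03 + 0.02 + 0.1 = 0.15.
At the golden rule the marginal product of capital equals n+g+δ: 0.22·k^(0.22−1) = 0.15. Solving, k_gold = (0.22/0.15)^(1/0.78) ≈ 1.6340.

k_gold ≈ 1.63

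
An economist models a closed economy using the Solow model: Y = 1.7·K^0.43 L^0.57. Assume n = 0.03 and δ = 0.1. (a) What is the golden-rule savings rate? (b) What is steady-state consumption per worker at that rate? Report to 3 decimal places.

(a) s_gold = 0.430; (b) c_gold ≈ 3.565

n + δ = 0.03 + 0.1 = 0.13.
For Cobb-Douglas, s_gold equals capital's share: s_gold = 0.43.
At the golden rule the marginal product of capital equals n+δ: 0.43·1.7·k^(0.43−1) = 0.13. Solving, k_gold = (0.43·1.7/0.13)^(1/0.57) ≈ 20.6892.
y_gold = 1.7·20.6892^0.43 ≈ 6.2549; c_gold = (1−0.43)·y_gold ≈ 3.5653.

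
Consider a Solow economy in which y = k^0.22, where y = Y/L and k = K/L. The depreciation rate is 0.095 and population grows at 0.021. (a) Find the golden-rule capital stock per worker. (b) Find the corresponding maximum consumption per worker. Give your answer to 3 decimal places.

n + δ = 0.021 + 0.095 = 0.116.
Setting f'(k) = n+δ gives 0.22·k^(0.22−1) = 0.116, hence k_gold = (0.22/0.116)^(1/0.78) ≈ 2.2718.
y_gold = 2.2718^0.22 ≈ 1.1978; c_gold = y_gold − 0.116·k_gold ≈ 0.9343.

(a) k_gold ≈ 2.272; (b) c_gold ≈ 0.934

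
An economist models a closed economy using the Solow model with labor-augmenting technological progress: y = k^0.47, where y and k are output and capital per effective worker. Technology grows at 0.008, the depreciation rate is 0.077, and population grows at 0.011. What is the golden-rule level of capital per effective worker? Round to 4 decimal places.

k_gold ≈ 20.0244

Capital per effective worker breaks even when investment replaces (n + g + δ)·k; here n + g + δ = 0.096.
Maximizing c = f(k) − (n+g+δ)·k gives f'(k) = n+g+δ, i.e. 0.47·k^(0.47−1) = 0.096, so k_gold = (0.47/0.096)^(1/0.53) ≈ 20.0244.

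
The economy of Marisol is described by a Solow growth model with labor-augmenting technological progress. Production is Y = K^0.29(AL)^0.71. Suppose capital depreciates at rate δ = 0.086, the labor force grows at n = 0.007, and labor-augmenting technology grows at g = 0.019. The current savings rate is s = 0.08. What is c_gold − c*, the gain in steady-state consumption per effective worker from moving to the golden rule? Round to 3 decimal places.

Δc ≈ 0.245

n + g + δ = 0.007 + 0.019 + 0.086 = 0.112.
Current steady state (s = 0.08): k* = (0.08/0.112)^(1/0.71) ≈ 0.6226, y* = 0.6226^0.29 ≈ 0.8716, c* = (1−0.08)·0.8716 ≈ 0.8019.
At the golden rule the marginal product of capital equals n+g+δ: 0.29·k^(0.29−1) = 0.112. Solving, k_gold = (0.29/0.112)^(1/0.71) ≈ 3.8189.
y_gold = 3.8189^0.29 ≈ 1.4749, c_gold = y_gold − 0.112·k_gold ≈ 1.0472.
Gain: Δc = 1.0472 − 0.8019 ≈ 0.2453.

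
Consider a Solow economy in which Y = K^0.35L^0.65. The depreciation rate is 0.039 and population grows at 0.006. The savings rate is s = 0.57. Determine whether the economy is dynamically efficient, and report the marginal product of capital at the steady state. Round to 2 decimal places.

The effective depreciation rate is n + δ = 0.006 + 0.039 = 0.045.
Steady-state k*: s·k^0.35 = 0.045·k gives k* = (0.57/0.045)^(1/0.65) ≈ 49.7054.
MPK = 0.35·49.7054^(-0.65) ≈ 0.0276.
MPK < n+δ = 0.045, so the economy is dynamically inefficient (over-saving).

dynamically inefficient; MPK ≈ 0.03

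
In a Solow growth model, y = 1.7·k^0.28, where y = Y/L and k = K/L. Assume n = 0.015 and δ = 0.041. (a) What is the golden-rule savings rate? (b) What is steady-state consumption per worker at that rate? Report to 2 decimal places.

(a) s_gold = 0.28; (b) c_gold ≈ 2.81

n + δ = 0.015 + 0.041 = 0.056.
For Cobb-Douglas, s_gold equals capital's share: s_gold = 0.28.
Golden rule sets MPK = n+δ: 0.28·1.7·k^(0.28−1) = 0.056, so k_gold = (0.28·1.7/0.056)^(1/0.72) ≈ 19.5371.
y_gold = 1.7·19.5371^0.28 ≈ 3.9074; c_gold = (1−0.28)·y_gold ≈ 2.8133.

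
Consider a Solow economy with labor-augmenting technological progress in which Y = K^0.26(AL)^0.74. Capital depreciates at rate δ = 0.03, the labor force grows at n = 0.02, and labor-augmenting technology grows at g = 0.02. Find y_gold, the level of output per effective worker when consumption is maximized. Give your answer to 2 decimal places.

y_gold ≈ 1.59

Break-even investment rate: n + g + δ = 0.02 + 0.02 + 0.03 = 0.07.
Golden rule sets MPK = n+g+δ: 0.26·k^(0.26−1) = 0.07, so k_gold = (0.26/0.07)^(1/0.74) ≈ 5.8898.
Output: y_gold = k_gold^0.26 = 5.8898^0.26 ≈ 1.5857.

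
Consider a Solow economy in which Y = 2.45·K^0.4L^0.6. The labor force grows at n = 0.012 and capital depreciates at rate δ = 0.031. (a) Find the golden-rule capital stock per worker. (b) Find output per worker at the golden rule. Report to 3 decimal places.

(a) k_gold ≈ 183.202; (b) y_gold ≈ 19.694

Capital per worker breaks even when investment replaces (n + δ)·k; here n + δ = 0.043.
Maximizing c = f(k) − (n+δ)·k gives f'(k) = n+δ, i.e. 0.4·2.45·k^(0.4−1) = 0.043, so k_gold = (0.4·2.45/0.043)^(1/0.6) ≈ 183.2016.
y_gold = 2.45·183.2016^0.4 ≈ 19.6942.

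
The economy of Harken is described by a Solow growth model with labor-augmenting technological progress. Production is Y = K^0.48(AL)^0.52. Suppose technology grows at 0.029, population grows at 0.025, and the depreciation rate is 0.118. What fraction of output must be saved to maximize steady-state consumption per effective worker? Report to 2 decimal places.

n + g + δ = 0.025 + 0.029 + 0.118 = 0.172.
At the golden rule MPK = n+g+δ, and in any Cobb-Douglas steady state s = (n+g+δ)·k/y = MPK·k/y = capital's share 0.48.

s_gold = 0.48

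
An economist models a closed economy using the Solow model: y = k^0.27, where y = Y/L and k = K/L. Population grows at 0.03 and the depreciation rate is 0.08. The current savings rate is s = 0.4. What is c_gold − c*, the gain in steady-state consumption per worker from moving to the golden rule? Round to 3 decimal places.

Δc ≈ 0.050

The effective depreciation rate is n + δ = 0.03 + 0.08 = 0.11.
Current steady state (s = 0.4): k* = (0.4/0.11)^(1/0.73) ≈ 5.8619, y* = 5.8619^0.27 ≈ 1.6120, c* = (1−0.4)·1.6120 ≈ 0.9672.
At the golden rule the marginal product of capital equals n+δ: 0.27·k^(0.27−1) = 0.11. Solving, k_gold = (0.27/0.11)^(1/0.73) ≈ 3.4214.
y_gold = 3.4214^0.27 ≈ 1.3939, c_gold = y_gold − 0.11·k_gold ≈ 1.0176.
Gain: Δc = 1.0176 − 0.9672 ≈ 0.0503.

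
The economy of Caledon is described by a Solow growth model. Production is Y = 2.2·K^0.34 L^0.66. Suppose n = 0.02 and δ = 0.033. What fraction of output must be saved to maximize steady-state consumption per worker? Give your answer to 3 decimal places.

s_gold = 0.340

Break-even investment rate: n + δ = 0.02 + 0.033 = 0.053.
At the golden rule MPK = n+δ, and in any Cobb-Douglas steady state s = (n+δ)·k/y = MPK·k/y = capital's share 0.34.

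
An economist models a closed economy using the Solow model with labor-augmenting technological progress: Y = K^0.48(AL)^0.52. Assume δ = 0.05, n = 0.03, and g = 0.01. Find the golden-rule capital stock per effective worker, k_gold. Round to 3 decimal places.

n + g + δ = 0.03 + 0.01 + 0.05 = 0.09.
Setting f'(k) = n+g+δ gives 0.48·k^(0.48−1) = 0.09, hence k_gold = (0.48/0.09)^(1/0.52) ≈ 25.0077.

k_gold ≈ 25.008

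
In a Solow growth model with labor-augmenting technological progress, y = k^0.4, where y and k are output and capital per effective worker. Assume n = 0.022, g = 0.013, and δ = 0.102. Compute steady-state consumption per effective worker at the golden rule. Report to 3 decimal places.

The effective depreciation rate is n + g + δ = 0.022 + 0.013 + 0.102 = 0.137.
Setting f'(k) = n+g+δ gives 0.4·k^(0.4−1) = 0.137, hence k_gold = (0.4/0.137)^(1/0.6) ≈ 5.9644.
y_gold = 5.9644^0.4 ≈ 2.0428.
c_gold = y_gold − (n+g+δ)·k_gold = 2.0428 − 0.137·5.9644 ≈ 1.2257.

c_gold ≈ 1.226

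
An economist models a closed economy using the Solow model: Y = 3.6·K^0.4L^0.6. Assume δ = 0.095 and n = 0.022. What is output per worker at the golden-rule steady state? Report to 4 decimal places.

y_gold ≈ 19.1905

The effective depreciation rate is n + δ = 0.022 + 0.095 = 0.117.
Setting f'(k) = n+δ gives 0.4·3.6·k^(0.4−1) = 0.117, hence k_gold = (0.4·3.6/0.117)^(1/0.6) ≈ 65.6086.
Output: y_gold = 3.6·k_gold^0.4 = 3.6·65.6086^0.4 ≈ 19.1905.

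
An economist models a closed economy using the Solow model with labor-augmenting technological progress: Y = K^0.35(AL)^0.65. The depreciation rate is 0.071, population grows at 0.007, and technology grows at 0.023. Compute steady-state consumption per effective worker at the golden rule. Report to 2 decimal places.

The effective depreciation rate is n + g + δ = 0.007 + 0.023 + 0.071 = 0.101.
Golden rule sets MPK = n+g+δ: 0.35·k^(0.35−1) = 0.101, so k_gold = (0.35/0.101)^(1/0.65) ≈ 6.7667.
y_gold = 6.7667^0.35 ≈ 1.9527.
c_gold = y_gold − (n+g+δ)·k_gold = 1.9527 − 0.101·6.7667 ≈ 1.2692.

c_gold ≈ 1.27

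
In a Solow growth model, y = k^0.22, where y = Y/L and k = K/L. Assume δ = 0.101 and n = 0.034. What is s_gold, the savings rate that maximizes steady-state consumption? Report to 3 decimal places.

The effective depreciation rate is n + δ = 0.034 + 0.101 = 0.135.
At the golden rule MPK = n+δ, and in any Cobb-Douglas steady state s = (n+δ)·k/y = MPK·k/y = capital's share 0.22.

s_gold = 0.220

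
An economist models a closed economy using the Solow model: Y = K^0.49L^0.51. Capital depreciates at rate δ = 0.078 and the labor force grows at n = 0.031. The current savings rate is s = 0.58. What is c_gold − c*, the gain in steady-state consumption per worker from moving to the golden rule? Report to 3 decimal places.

n + δ = 0.031 + 0.078 = 0.109.
Current steady state (s = 0.58): k* = (0.58/0.109)^(1/0.51) ≈ 26.5175, y* = 26.5175^0.49 ≈ 4.9835, c* = (1−0.58)·4.9835 ≈ 2.0931.
Setting f'(k) = n+δ gives 0.49·k^(0.49−1) = 0.109, hence k_gold = (0.49/0.109)^(1/0.51) ≈ 19.0520.
y_gold = 19.0520^0.49 ≈ 4.2381, c_gold = y_gold − 0.109·k_gold ≈ 2.1614.
Gain: Δc = 2.1614 − 2.0931 ≈ 0.0684.

Δc ≈ 0.068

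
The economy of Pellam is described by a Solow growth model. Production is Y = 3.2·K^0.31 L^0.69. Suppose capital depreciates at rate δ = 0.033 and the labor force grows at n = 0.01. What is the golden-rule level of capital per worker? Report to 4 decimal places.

The effective depreciation rate is n + δ = 0.01 + 0.033 = 0.043.
Maximizing c = f(k) − (n+δ)·k gives f'(k) = n+δ, i.e. 0.31·3.2·k^(0.31−1) = 0.043, so k_gold = (0.31·3.2/0.043)^(1/0.69) ≈ 94.4985.

k_gold ≈ 94.4985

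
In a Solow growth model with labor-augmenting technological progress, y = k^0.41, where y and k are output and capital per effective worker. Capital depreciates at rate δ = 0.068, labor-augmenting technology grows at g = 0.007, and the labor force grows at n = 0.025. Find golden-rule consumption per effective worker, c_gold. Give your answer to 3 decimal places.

c_gold ≈ 1.573

The effective depreciation rate is n + g + δ = 0.025 + 0.007 + 0.068 = 0.1.
At the golden rule the marginal product of capital equals n+g+δ: 0.41·k^(0.41−1) = 0.1. Solving, k_gold = (0.41/0.1)^(1/0.59) ≈ 10.9299.
y_gold = 10.9299^0.41 ≈ 2.6658.
c_gold = y_gold − (n+g+δ)·k_gold = 2.6658 − 0.1·10.9299 ≈ 1.5728.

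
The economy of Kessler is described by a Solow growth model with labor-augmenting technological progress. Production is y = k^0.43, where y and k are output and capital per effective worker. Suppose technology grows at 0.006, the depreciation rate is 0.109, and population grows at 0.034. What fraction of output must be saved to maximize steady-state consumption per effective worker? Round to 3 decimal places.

Break-even investment rate: n + g + δ = 0.034 + 0.006 + 0.109 = 0.149.
At the golden rule MPK = n+g+δ, and in any Cobb-Douglas steady state s = (n+g+δ)·k/y = MPK·k/y = capital's share 0.43.

s_gold = 0.430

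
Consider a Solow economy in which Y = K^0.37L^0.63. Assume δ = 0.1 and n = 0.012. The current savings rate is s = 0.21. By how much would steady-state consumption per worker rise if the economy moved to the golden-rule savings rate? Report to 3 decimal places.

Δc ≈ 0.128

n + δ = 0.012 + 0.1 = 0.112.
Current steady state (s = 0.21): k* = (0.21/0.112)^(1/0.63) ≈ 2.7123, y* = 2.7123^0.37 ≈ 1.4466, c* = (1−0.21)·1.4466 ≈ 1.1428.
Setting f'(k) = n+δ gives 0.37·k^(0.37−1) = 0.112, hence k_gold = (0.37/0.112)^(1/0.63) ≈ 6.6647.
y_gold = 6.6647^0.37 ≈ 2.0174, c_gold = y_gold − 0.112·k_gold ≈ 1.2710.
Gain: Δc = 1.2710 − 1.1428 ≈ 0.1282.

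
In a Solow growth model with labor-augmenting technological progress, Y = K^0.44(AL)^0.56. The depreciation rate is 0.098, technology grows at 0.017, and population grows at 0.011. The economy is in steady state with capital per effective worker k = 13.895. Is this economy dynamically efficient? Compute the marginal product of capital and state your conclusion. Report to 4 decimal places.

dynamically inefficient; MPK ≈ 0.1008

n + g + δ = 0.011 + 0.017 + 0.098 = 0.126.
MPK = 0.44·k^(0.44−1) = 0.44·13.895^(-0.56) ≈ 0.1008.
MPK < 0.126, so the economy is dynamically inefficient (over-saving).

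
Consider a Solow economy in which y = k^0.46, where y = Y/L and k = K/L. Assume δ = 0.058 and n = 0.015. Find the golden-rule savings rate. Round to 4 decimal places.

Capital per worker breaks even when investment replaces (n + δ)·k; here n + δ = 0.073.
At the golden rule MPK = n+δ, and in any Cobb-Douglas steady state s = (n+δ)·k/y = MPK·k/y = capital's share 0.46.

s_gold = 0.4600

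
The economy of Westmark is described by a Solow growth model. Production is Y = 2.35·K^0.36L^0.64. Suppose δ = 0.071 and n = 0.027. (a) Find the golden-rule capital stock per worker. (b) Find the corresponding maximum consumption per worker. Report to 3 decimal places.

(a) k_gold ≈ 29.022; (b) c_gold ≈ 5.056

Capital per worker breaks even when investment replaces (n + δ)·k; here n + δ = 0.098.
Golden rule sets MPK = n+δ: 0.36·2.35·k^(0.36−1) = 0.098, so k_gold = (0.36·2.35/0.098)^(1/0.64) ≈ 29.0219.
y_gold = 2.35·29.0219^0.36 ≈ 7.9004; c_gold = y_gold − 0.098·k_gold ≈ 5.0563.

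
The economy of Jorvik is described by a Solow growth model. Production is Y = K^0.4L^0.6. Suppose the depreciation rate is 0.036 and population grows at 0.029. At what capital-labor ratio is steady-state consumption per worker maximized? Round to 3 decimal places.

k_gold ≈ 20.665

The effective depreciation rate is n + δ = 0.029 + 0.036 = 0.065.
Setting f'(k) = n+δ gives 0.4·k^(0.4−1) = 0.065, hence k_gold = (0.4/0.065)^(1/0.6) ≈ 20.6654.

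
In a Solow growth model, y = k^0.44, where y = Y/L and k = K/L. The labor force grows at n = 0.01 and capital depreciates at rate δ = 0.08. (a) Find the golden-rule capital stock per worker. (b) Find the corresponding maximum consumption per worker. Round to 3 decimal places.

The effective depreciation rate is n + δ = 0.01 + 0.08 = 0.09.
Setting f'(k) = n+δ gives 0.44·k^(0.44−1) = 0.09, hence k_gold = (0.44/0.09)^(1/0.56) ≈ 17.0111.
y_gold = 17.0111^0.44 ≈ 3.4795; c_gold = y_gold − 0.09·k_gold ≈ 1.9485.

(a) k_gold ≈ 17.011; (b) c_gold ≈ 1.949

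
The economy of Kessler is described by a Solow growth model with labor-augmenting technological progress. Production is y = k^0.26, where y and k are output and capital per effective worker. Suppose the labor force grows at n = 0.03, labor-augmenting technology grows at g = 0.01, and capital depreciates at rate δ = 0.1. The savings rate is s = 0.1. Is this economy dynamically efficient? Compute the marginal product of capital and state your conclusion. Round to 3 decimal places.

Break-even investment rate: n + g + δ = 0.03 + 0.01 + 0.1 = 0.14.
Steady-state k*: s·k^0.26 = 0.14·k gives k* = (0.1/0.14)^(1/0.74) ≈ 0.6346.
MPK = 0.26·0.6346^(-0.74) ≈ 0.3640.
MPK > n+g+δ = 0.14, so the economy is dynamically efficient (under-saving).

dynamically efficient; MPK ≈ 0.364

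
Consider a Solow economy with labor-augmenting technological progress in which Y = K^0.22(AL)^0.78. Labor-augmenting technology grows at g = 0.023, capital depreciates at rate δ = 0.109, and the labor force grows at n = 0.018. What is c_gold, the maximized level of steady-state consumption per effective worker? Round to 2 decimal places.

c_gold ≈ 0.87

n + g + δ = 0.018 + 0.023 + 0.109 = 0.15.
Setting f'(k) = n+g+δ gives 0.22·k^(0.22−1) = 0.15, hence k_gold = (0.22/0.15)^(1/0.78) ≈ 1.6340.
y_gold = 1.6340^0.22 ≈ 1.1141.
c_gold = y_gold − (n+g+δ)·k_gold = 1.1141 − 0.15·1.6340 ≈ 0.8690.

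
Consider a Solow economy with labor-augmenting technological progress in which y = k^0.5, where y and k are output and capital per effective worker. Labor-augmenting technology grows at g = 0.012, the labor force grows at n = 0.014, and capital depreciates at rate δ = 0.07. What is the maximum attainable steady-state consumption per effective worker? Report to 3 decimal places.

c_gold ≈ 2.604

The effective depreciation rate is n + g + δ = 0.014 + 0.012 + 0.07 = 0.096.
Golden rule sets MPK = n+g+δ: 0.5·k^(0.5−1) = 0.096, so k_gold = (0.5/0.096)^(1/0.5) ≈ 27.1267.
y_gold = 27.1267^0.5 ≈ 5.2083.
c_gold = y_gold − (n+g+δ)·k_gold = 5.2083 − 0.096·27.1267 ≈ 2.6042.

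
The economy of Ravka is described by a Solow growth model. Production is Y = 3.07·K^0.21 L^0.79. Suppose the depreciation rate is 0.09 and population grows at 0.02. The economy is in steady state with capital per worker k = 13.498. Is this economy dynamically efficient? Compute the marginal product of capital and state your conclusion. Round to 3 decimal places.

The effective depreciation rate is n + δ = 0.02 + 0.09 = 0.11.
MPK = 0.21·3.07·k^(0.21−1) = 0.21·3.07·13.498^(-0.79) ≈ 0.0825.
MPK < 0.11, so the economy is dynamically inefficient (over-saving).

dynamically inefficient; MPK ≈ 0.082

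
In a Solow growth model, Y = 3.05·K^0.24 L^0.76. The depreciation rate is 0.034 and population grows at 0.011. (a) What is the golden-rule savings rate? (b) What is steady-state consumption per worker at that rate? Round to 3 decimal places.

Capital per worker breaks even when investment replaces (n + δ)·k; here n + δ = 0.045.
For Cobb-Douglas, s_gold equals capital's share: s_gold = 0.24.
Setting f'(k) = n+δ gives 0.24·3.05·k^(0.24−1) = 0.045, hence k_gold = (0.24·3.05/0.045)^(1/0.76) ≈ 39.2477.
y_gold = 3.05·39.2477^0.24 ≈ 7.3589; c_gold = (1−0.24)·y_gold ≈ 5.5928.

(a) s_gold = 0.240; (b) c_gold ≈ 5.593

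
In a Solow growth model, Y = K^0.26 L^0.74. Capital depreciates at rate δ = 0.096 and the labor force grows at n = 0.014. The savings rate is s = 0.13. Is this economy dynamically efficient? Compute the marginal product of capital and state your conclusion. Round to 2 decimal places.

The effective depreciation rate is n + δ = 0.014 + 0.096 = 0.11.
Steady-state k*: s·k^0.26 = 0.11·k gives k* = (0.13/0.11)^(1/0.74) ≈ 1.2533.
MPK = 0.26·1.2533^(-0.74) ≈ 0.2200.
MPK > n+δ = 0.11, so the economy is dynamically efficient (under-saving).

dynamically efficient; MPK ≈ 0.22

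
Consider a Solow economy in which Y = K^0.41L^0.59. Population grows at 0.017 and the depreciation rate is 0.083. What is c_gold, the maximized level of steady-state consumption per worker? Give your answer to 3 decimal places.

c_gold ≈ 1.573

n + δ = 0.017 + 0.083 = 0.1.
Maximizing c = f(k) − (n+δ)·k gives f'(k) = n+δ, i.e. 0.41·k^(0.41−1) = 0.1, so k_gold = (0.41/0.1)^(1/0.59) ≈ 10.9299.
y_gold = 10.9299^0.41 ≈ 2.6658.
c_gold = y_gold − (n+δ)·k_gold = 2.6658 − 0.1·10.9299 ≈ 1.5728.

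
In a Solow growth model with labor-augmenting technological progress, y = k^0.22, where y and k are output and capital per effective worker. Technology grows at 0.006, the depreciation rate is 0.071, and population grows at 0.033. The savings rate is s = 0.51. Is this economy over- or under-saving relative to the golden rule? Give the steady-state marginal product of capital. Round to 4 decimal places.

over-saving; MPK ≈ 0.0475

n + g + δ = 0.033 + 0.006 + 0.071 = 0.11.
Steady-state k*: s·k^0.22 = 0.11·k gives k* = (0.51/0.11)^(1/0.78) ≈ 7.1462.
MPK = 0.22·7.1462^(-0.78) ≈ 0.0475.
MPK < n+g+δ = 0.11, so the economy is dynamically inefficient (over-saving).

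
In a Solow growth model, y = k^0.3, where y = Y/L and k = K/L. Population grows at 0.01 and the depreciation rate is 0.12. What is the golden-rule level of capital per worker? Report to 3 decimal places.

Break-even investment rate: n + δ = 0.01 + 0.12 = 0.13.
Maximizing c = f(k) − (n+δ)·k gives f'(k) = n+δ, i.e. 0.3·k^(0.3−1) = 0.13, so k_gold = (0.3/0.13)^(1/0.7) ≈ 3.3024.

k_gold ≈ 3.302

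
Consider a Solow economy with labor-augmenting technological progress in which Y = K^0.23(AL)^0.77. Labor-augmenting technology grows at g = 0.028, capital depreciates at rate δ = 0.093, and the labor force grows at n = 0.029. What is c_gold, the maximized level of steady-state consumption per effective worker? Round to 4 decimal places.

c_gold ≈ 0.8749

n + g + δ = 0.029 + 0.028 + 0.093 = 0.15.
At the golden rule the marginal product of capital equals n+g+δ: 0.23·k^(0.23−1) = 0.15. Solving, k_gold = (0.23/0.15)^(1/0.77) ≈ 1.7422.
y_gold = 1.7422^0.23 ≈ 1.1362.
c_gold = y_gold − (n+g+δ)·k_gold = 1.1362 − 0.15·1.7422 ≈ 0.8749.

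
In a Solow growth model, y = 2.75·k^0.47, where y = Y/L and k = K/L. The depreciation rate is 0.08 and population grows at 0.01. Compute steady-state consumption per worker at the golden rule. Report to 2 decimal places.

Capital per worker breaks even when investment replaces (n + δ)·k; here n + δ = 0.09.
Maximizing c = f(k) − (n+δ)·k gives f'(k) = n+δ, i.e. 0.47·2.75·k^(0.47−1) = 0.09, so k_gold = (0.47·2.75/0.09)^(1/0.53) ≈ 152.5365.
y_gold = 2.75·152.5365^0.47 ≈ 29.2091.
c_gold = y_gold − (n+δ)·k_gold = 29.2091 − 0.09·152.5365 ≈ 15.4808.

c_gold ≈ 15.48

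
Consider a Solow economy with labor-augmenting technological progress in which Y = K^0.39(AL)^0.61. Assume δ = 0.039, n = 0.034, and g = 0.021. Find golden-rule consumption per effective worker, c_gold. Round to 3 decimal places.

c_gold ≈ 1.515

The effective depreciation rate is n + g + δ = 0.034 + 0.021 + 0.039 = 0.094.
Setting f'(k) = n+g+δ gives 0.39·k^(0.39−1) = 0.094, hence k_gold = (0.39/0.094)^(1/0.61) ≈ 10.3041.
y_gold = 10.3041^0.39 ≈ 2.4836.
c_gold = y_gold − (n+g+δ)·k_gold = 2.4836 − 0.094·10.3041 ≈ 1.5150.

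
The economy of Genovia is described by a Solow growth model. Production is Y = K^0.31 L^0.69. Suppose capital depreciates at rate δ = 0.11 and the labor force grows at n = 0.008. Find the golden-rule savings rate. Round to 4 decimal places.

s_gold = 0.3100

n + δ = 0.008 + 0.11 = 0.118.
At the golden rule MPK = n+δ, and in any Cobb-Douglas steady state s = (n+δ)·k/y = MPK·k/y = capital's share 0.31.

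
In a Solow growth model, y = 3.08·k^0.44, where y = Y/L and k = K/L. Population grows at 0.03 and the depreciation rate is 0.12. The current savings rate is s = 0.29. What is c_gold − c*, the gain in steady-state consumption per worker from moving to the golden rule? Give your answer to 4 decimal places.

The effective depreciation rate is n + δ = 0.03 + 0.12 = 0.15.
Current steady state (s = 0.29): k* = (0.29·3.08/0.15)^(1/0.56) ≈ 24.1921, y* = 3.08·24.1921^0.44 ≈ 12.5132, c* = (1−0.29)·12.5132 ≈ 8.8843.
Maximizing c = f(k) − (n+δ)·k gives f'(k) = n+δ, i.e. 0.44·3.08·k^(0.44−1) = 0.15, so k_gold = (0.44·3.08/0.15)^(1/0.56) ≈ 50.9314.
y_gold = 3.08·50.9314^0.44 ≈ 17.3630, c_gold = y_gold − 0.15·k_gold ≈ 9.7233.
Gain: Δc = 9.7233 − 8.8843 ≈ 0.8389.

Δc ≈ 0.8389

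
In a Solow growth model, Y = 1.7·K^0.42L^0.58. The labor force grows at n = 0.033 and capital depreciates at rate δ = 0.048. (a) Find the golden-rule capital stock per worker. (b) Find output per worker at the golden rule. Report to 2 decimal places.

Capital per worker breaks even when investment replaces (n + δ)·k; here n + δ = 0.081.
At the golden rule the marginal product of capital equals n+δ: 0.42·1.7·k^(0.42−1) = 0.081. Solving, k_gold = (0.42·1.7/0.081)^(1/0.58) ≈ 42.6263.
y_gold = 1.7·42.6263^0.42 ≈ 8.2208.

(a) k_gold ≈ 42.63; (b) y_gold ≈ 8.22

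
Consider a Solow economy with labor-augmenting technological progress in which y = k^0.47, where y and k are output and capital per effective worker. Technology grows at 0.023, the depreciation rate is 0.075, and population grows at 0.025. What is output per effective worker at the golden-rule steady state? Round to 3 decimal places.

y_gold ≈ 3.283

n + g + δ = 0.025 + 0.023 + 0.075 = 0.123.
Golden rule sets MPK = n+g+δ: 0.47·k^(0.47−1) = 0.123, so k_gold = (0.47/0.123)^(1/0.53) ≈ 12.5452.
Output: y_gold = k_gold^0.47 = 12.5452^0.47 ≈ 3.2831.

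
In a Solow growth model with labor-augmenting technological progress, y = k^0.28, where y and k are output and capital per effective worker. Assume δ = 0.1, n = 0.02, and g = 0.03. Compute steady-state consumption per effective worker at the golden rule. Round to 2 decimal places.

n + g + δ = 0.02 + 0.03 + 0.1 = 0.15.
At the golden rule the marginal product of capital equals n+g+δ: 0.28·k^(0.28−1) = 0.15. Solving, k_gold = (0.28/0.15)^(1/0.72) ≈ 2.3795.
y_gold = 2.3795^0.28 ≈ 1.2747.
c_gold = y_gold − (n+g+δ)·k_gold = 1.2747 − 0.15·2.3795 ≈ 0.9178.

c_gold ≈ 0.92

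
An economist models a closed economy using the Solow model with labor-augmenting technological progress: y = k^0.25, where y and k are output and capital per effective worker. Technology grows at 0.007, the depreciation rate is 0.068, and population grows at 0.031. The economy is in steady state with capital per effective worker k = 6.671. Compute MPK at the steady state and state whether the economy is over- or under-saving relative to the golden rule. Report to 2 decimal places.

over-saving; MPK ≈ 0.06

The effective depreciation rate is n + g + δ = 0.031 + 0.007 + 0.068 = 0.106.
MPK = 0.25·k^(0.25−1) = 0.25·6.671^(-0.75) ≈ 0.0602.
MPK < 0.106, so the economy is dynamically inefficient (over-saving).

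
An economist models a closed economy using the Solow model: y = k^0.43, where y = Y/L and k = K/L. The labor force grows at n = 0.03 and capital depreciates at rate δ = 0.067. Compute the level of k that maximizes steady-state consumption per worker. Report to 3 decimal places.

n + δ = 0.03 + 0.067 = 0.097.
Setting f'(k) = n+δ gives 0.43·k^(0.43−1) = 0.097, hence k_gold = (0.43/0.097)^(1/0.57) ≈ 13.6319.

k_gold ≈ 13.632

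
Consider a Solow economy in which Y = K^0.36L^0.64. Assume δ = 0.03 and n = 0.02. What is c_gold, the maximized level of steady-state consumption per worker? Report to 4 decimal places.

c_gold ≈ 1.9428

n + δ = 0.02 + 0.03 = 0.05.
Setting f'(k) = n+δ gives 0.36·k^(0.36−1) = 0.05, hence k_gold = (0.36/0.05)^(1/0.64) ≈ 21.8566.
y_gold = 21.8566^0.36 ≈ 3.0356.
c_gold = y_gold − (n+δ)·k_gold = 3.0356 − 0.05·21.8566 ≈ 1.9428.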